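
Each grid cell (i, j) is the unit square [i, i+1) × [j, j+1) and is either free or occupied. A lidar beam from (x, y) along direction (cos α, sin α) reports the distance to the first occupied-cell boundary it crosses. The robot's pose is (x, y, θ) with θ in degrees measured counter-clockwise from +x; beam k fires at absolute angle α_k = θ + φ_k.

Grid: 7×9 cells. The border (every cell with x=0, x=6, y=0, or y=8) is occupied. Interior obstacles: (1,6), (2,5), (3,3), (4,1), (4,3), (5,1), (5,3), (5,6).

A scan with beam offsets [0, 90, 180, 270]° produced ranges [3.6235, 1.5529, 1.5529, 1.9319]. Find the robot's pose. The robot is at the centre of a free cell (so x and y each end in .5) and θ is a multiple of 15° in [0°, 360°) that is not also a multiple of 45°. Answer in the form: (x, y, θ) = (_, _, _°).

(x, y, θ) = (2.5, 2.5, 105°)

The pose lattice has 27·16 = 432 candidates. Test each by forward raycasting.
  (1.5, 1.5, 30°): beam 1 = 3.0000 ≠ 3.6235 ✗
  (3.5, 1.5, 75°): beam 1 = 1.5529 ≠ 3.6235 ✗
  (1.5, 1.5, 285°): beam 1 = 0.5176 ≠ 3.6235 ✗
  …
  (2.5, 2.5, 105°): r_1=3.6235, r_2=1.5529, r_3=1.5529, r_4=1.9319 — all match ✓
Unique over the lattice → pose = (2.5, 2.5, 105°).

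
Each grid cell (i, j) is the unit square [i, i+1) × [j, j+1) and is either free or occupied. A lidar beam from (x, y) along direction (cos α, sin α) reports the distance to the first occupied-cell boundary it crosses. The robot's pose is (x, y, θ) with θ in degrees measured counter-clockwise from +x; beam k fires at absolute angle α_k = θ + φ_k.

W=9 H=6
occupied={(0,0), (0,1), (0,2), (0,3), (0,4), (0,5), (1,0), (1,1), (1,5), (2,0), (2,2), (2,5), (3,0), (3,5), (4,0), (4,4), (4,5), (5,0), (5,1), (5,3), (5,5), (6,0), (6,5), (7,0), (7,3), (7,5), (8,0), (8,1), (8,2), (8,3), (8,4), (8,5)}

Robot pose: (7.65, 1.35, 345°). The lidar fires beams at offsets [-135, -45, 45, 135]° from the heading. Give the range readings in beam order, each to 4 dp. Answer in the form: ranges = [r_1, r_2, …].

beam 1: φ=-135°, α=210°
  direction (-0.8660, -0.5000); cell (7,1); t to first gridline: x 0.7506, y 0.7000 (then +1.1547 / +2.0000)
    (7,0) via y @ 0.7000  # hit
  → r_1 = 0.7000
beam 2: φ=-45°, α=300°
  direction (0.5000, -0.8660); cell (7,1); t to first gridline: x 0.7000, y 0.4041 (then +2.0000 / +1.1547)
    (7,0) via y @ 0.4041  # hit
  → r_2 = 0.4041
beam 3: φ=45°, α=30°
  direction (0.8660, 0.5000); cell (7,1); t to first gridline: x 0.4041, y 1.3000 (then +1.1547 / +2.0000)
    (8,1) via x @ 0.4041  # hit
  → r_3 = 0.4041
beam 4: φ=135°, α=120°
  direction (-0.5000, 0.8660); cell (7,1); t to first gridline: x 1.3000, y 0.7506 (then +2.0000 / +1.1547)
    (7,2) via y @ 0.7506
    (6,2) via x @ 1.3000
    (6,3) via y @ 1.9053
    (6,4) via y @ 3.0600
    (5,4) via x @ 3.3000
    (5,5) via y @ 4.2147  # hit
  → r_4 = 4.2147

ranges = [0.7000, 0.4041, 0.4041, 4.2147]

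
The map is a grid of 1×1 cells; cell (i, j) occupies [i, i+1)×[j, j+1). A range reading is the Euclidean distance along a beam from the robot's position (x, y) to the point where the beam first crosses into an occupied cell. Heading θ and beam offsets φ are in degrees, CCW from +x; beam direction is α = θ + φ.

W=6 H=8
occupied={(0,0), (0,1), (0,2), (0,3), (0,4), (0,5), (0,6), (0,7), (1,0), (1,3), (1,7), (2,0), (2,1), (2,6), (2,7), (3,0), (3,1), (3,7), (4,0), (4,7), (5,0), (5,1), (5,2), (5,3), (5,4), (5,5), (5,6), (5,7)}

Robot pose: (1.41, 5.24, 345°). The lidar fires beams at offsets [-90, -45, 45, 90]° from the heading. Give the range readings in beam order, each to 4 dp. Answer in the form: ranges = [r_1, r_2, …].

beam 1: φ=-90°, α=255°
  cosα=-0.2588 sinα=-0.9659 | (1,5) | tMaxX 1.5841 tMaxY 0.2485 | tΔX 3.8637 tΔY 1.0353
    t=0.2485 [y] (1,4)
    t=1.2837 [y] (1,3) — stop
  → r_1 = 1.2837
beam 2: φ=-45°, α=300°
  cosα=0.5000 sinα=-0.8660 | (1,5) | tMaxX 1.1800 tMaxY 0.2771 | tΔX 2.0000 tΔY 1.1547
    t=0.2771 [y] (1,4)
    t=1.1800 [x] (2,4)
    t=1.4318 [y] (2,3)
    t=2.5865 [y] (2,2)
    t=3.1800 [x] (3,2)
    t=3.7412 [y] (3,1) — stop
  → r_2 = 3.7412
beam 3: φ=45°, α=30°
  cosα=0.8660 sinα=0.5000 | (1,5) | tMaxX 0.6813 tMaxY 1.5200 | tΔX 1.1547 tΔY 2.0000
    t=0.6813 [x] (2,5)
    t=1.5200 [y] (2,6) — stop
  → r_3 = 1.5200
beam 4: φ=90°, α=75°
  cosα=0.2588 sinα=0.9659 | (1,5) | tMaxX 2.2796 tMaxY 0.7868 | tΔX 3.8637 tΔY 1.0353
    t=0.7868 [y] (1,6)
    t=1.8221 [y] (1,7) — stop
  → r_4 = 1.8221

ranges = [1.2837, 3.7412, 1.5200, 1.8221]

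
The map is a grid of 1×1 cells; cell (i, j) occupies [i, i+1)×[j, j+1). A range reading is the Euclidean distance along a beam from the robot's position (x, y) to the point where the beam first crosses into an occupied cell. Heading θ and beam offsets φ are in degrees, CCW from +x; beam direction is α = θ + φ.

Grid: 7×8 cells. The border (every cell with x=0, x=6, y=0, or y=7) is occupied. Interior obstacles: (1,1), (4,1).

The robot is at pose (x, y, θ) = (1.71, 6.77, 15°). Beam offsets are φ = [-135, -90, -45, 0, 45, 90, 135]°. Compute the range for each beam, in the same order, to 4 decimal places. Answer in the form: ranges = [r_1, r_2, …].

beam 1: φ=-135°, α=240°
  d=(-0.5000,-0.8660)  start (1,6)  tX=1.4200 tY=0.8891  stride 1/|dx|=2.0000 1/|dy|=1.1547
    cross y-line → (1,5), t=0.8891
    cross x-line → (0,5), t=1.4200 (wall)
  → r_1 = 1.4200
beam 2: φ=-90°, α=285°
  d=(0.2588,-0.9659)  start (1,6)  tX=1.1205 tY=0.7972  stride 1/|dx|=3.8637 1/|dy|=1.0353
    cross y-line → (1,5), t=0.7972
    cross x-line → (2,5), t=1.1205
    cross y-line → (2,4), t=1.8324
    cross y-line → (2,3), t=2.8677
    cross y-line → (2,2), t=3.9030
    cross y-line → (2,1), t=4.9383
    cross x-line → (3,1), t=4.9842
    cross y-line → (3,0), t=5.9735 (wall)
  → r_2 = 5.9735
beam 3: φ=-45°, α=330°
  d=(0.8660,-0.5000)  start (1,6)  tX=0.3349 tY=1.5400  stride 1/|dx|=1.1547 1/|dy|=2.0000
    cross x-line → (2,6), t=0.3349
    cross x-line → (3,6), t=1.4896
    cross y-line → (3,5), t=1.5400
    cross x-line → (4,5), t=2.6443
    cross y-line → (4,4), t=3.5400
    cross x-line → (5,4), t=3.7990
    cross x-line → (6,4), t=4.9537 (wall)
  → r_3 = 4.9537
beam 4: φ=0°, α=15°
  d=(0.9659,0.2588)  start (1,6)  tX=0.3002 tY=0.8887  stride 1/|dx|=1.0353 1/|dy|=3.8637
    cross x-line → (2,6), t=0.3002
    cross y-line → (2,7), t=0.8887 (wall)
  → r_4 = 0.8887
beam 5: φ=45°, α=60°
  d=(0.5000,0.8660)  start (1,6)  tX=0.5800 tY=0.2656  stride 1/|dx|=2.0000 1/|dy|=1.1547
    cross y-line → (1,7), t=0.2656 (wall)
  → r_5 = 0.2656
beam 6: φ=90°, α=105°
  d=(-0.2588,0.9659)  start (1,6)  tX=2.7432 tY=0.2381  stride 1/|dx|=3.8637 1/|dy|=1.0353
    cross y-line → (1,7), t=0.2381 (wall)
  → r_6 = 0.2381
beam 7: φ=135°, α=150°
  d=(-0.8660,0.5000)  start (1,6)  tX=0.8198 tY=0.4600  stride 1/|dx|=1.1547 1/|dy|=2.0000
    cross y-line → (1,7), t=0.4600 (wall)
  → r_7 = 0.4600

ranges = [1.4200, 5.9735, 4.9537, 0.8887, 0.2656, 0.2381, 0.4600]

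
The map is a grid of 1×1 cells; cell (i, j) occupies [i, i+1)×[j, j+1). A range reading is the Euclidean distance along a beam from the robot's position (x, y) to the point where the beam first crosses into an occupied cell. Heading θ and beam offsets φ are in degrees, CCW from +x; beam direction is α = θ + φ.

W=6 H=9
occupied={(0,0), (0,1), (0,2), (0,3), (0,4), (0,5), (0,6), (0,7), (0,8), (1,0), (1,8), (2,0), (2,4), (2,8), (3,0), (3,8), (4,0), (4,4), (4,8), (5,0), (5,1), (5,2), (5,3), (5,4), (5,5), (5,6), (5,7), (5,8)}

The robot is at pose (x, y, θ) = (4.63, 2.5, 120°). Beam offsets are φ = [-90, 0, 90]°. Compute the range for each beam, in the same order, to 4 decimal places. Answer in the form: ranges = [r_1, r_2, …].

ranges = [0.4272, 6.3509, 3.0000]

beam 1: φ=-90°, α=30°
  dir = (cos 30°, sin 30°) = (0.8660, 0.5000); from cell (4,2)
  next x-line at t=0.4272, next y-line at t=1.0000; Δt_x=1.1547, Δt_y=2.0000
    x: enter (5,2) at t=0.4272 ← occupied
  → r_1 = 0.4272
beam 2: φ=0°, α=120°
  dir = (cos 120°, sin 120°) = (-0.5000, 0.8660); from cell (4,2)
  next x-line at t=1.2600, next y-line at t=0.5774; Δt_x=2.0000, Δt_y=1.1547
    y: enter (4,3) at t=0.5774
    x: enter (3,3) at t=1.2600
    y: enter (3,4) at t=1.7321
    y: enter (3,5) at t=2.8868
    x: enter (2,5) at t=3.2600
    y: enter (2,6) at t=4.0415
    y: enter (2,7) at t=5.1962
    x: enter (1,7) at t=5.2600
    y: enter (1,8) at t=6.3509 ← occupied
  → r_2 = 6.3509
beam 3: φ=90°, α=210°
  dir = (cos 210°, sin 210°) = (-0.8660, -0.5000); from cell (4,2)
  next x-line at t=0.7275, next y-line at t=1.0000; Δt_x=1.1547, Δt_y=2.0000
    x: enter (3,2) at t=0.7275
    y: enter (3,1) at t=1.0000
    x: enter (2,1) at t=1.8822
    y: enter (2,0) at t=3.0000 ← occupied
  → r_3 = 3.0000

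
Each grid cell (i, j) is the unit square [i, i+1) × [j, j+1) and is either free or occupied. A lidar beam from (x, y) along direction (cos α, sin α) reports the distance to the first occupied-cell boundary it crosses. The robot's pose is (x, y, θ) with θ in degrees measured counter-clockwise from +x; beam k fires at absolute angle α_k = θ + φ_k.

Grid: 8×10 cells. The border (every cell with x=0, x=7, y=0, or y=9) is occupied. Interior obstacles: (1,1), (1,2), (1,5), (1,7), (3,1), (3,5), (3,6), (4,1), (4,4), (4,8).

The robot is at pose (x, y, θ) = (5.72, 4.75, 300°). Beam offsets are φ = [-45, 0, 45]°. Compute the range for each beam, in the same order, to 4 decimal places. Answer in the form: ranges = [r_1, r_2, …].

beam 1: φ=-45°, α=255°
  dir = (cos 255°, sin 255°) = (-0.2588, -0.9659); from cell (5,4)
  next x-line at t=2.7819, next y-line at t=0.7765; Δt_x=3.8637, Δt_y=1.0353
    y: enter (5,3) at t=0.7765
    y: enter (5,2) at t=1.8117
    x: enter (4,2) at t=2.7819
    y: enter (4,1) at t=2.8470 ← occupied
  → r_1 = 2.8470
beam 2: φ=0°, α=300°
  dir = (cos 300°, sin 300°) = (0.5000, -0.8660); from cell (5,4)
  next x-line at t=0.5600, next y-line at t=0.8660; Δt_x=2.0000, Δt_y=1.1547
    x: enter (6,4) at t=0.5600
    y: enter (6,3) at t=0.8660
    y: enter (6,2) at t=2.0207
    x: enter (7,2) at t=2.5600 ← occupied
  → r_2 = 2.5600
beam 3: φ=45°, α=345°
  dir = (cos 345°, sin 345°) = (0.9659, -0.2588); from cell (5,4)
  next x-line at t=0.2899, next y-line at t=2.8978; Δt_x=1.0353, Δt_y=3.8637
    x: enter (6,4) at t=0.2899
    x: enter (7,4) at t=1.3252 ← occupied
  → r_3 = 1.3252

ranges = [2.8470, 2.5600, 1.3252]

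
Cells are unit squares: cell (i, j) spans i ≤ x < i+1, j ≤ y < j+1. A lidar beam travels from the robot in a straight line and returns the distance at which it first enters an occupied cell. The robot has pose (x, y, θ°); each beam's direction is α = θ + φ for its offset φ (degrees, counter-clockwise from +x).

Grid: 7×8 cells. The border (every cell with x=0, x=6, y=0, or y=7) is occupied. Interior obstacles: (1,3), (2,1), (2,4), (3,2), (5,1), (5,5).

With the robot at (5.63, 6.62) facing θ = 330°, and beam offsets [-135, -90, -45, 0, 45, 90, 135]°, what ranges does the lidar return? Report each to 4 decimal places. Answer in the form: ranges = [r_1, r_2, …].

beam 1: φ=-135°, α=195°
  dir = (cos 195°, sin 195°) = (-0.9659, -0.2588); from cell (5,6)
  next x-line at t=0.6522, next y-line at t=2.3955; Δt_x=1.0353, Δt_y=3.8637
    x: enter (4,6) at t=0.6522
    x: enter (3,6) at t=1.6875
    y: enter (3,5) at t=2.3955
    x: enter (2,5) at t=2.7228
    x: enter (1,5) at t=3.7581
    x: enter (0,5) at t=4.7933 ← occupied
  → r_1 = 4.7933
beam 2: φ=-90°, α=240°
  dir = (cos 240°, sin 240°) = (-0.5000, -0.8660); from cell (5,6)
  next x-line at t=1.2600, next y-line at t=0.7159; Δt_x=2.0000, Δt_y=1.1547
    y: enter (5,5) at t=0.7159 ← occupied
  → r_2 = 0.7159
beam 3: φ=-45°, α=285°
  dir = (cos 285°, sin 285°) = (0.2588, -0.9659); from cell (5,6)
  next x-line at t=1.4296, next y-line at t=0.6419; Δt_x=3.8637, Δt_y=1.0353
    y: enter (5,5) at t=0.6419 ← occupied
  → r_3 = 0.6419
beam 4: φ=0°, α=330°
  dir = (cos 330°, sin 330°) = (0.8660, -0.5000); from cell (5,6)
  next x-line at t=0.4272, next y-line at t=1.2400; Δt_x=1.1547, Δt_y=2.0000
    x: enter (6,6) at t=0.4272 ← occupied
  → r_4 = 0.4272
beam 5: φ=45°, α=15°
  dir = (cos 15°, sin 15°) = (0.9659, 0.2588); from cell (5,6)
  next x-line at t=0.3831, next y-line at t=1.4682; Δt_x=1.0353, Δt_y=3.8637
    x: enter (6,6) at t=0.3831 ← occupied
  → r_5 = 0.3831
beam 6: φ=90°, α=60°
  dir = (cos 60°, sin 60°) = (0.5000, 0.8660); from cell (5,6)
  next x-line at t=0.7400, next y-line at t=0.4388; Δt_x=2.0000, Δt_y=1.1547
    y: enter (5,7) at t=0.4388 ← occupied
  → r_6 = 0.4388
beam 7: φ=135°, α=105°
  dir = (cos 105°, sin 105°) = (-0.2588, 0.9659); from cell (5,6)
  next x-line at t=2.4341, next y-line at t=0.3934; Δt_x=3.8637, Δt_y=1.0353
    y: enter (5,7) at t=0.3934 ← occupied
  → r_7 = 0.3934

ranges = [4.7933, 0.7159, 0.6419, 0.4272, 0.3831, 0.4388, 0.3934]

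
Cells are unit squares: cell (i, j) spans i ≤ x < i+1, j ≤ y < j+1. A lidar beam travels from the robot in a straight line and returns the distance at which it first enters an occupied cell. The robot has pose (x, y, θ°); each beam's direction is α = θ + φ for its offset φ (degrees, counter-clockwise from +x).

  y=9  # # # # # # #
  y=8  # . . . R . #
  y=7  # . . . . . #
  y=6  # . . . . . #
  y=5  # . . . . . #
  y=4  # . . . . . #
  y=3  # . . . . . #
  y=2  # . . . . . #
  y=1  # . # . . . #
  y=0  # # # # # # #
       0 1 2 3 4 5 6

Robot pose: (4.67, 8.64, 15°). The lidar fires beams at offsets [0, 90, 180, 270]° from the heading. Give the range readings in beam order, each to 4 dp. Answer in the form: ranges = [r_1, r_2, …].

ranges = [1.3769, 0.3727, 3.7995, 5.1387]

beam 1: φ=0°, α=15°
  direction (0.9659, 0.2588); cell (4,8); t to first gridline: x 0.3416, y 1.3909 (then +1.0353 / +3.8637)
    (5,8) via x @ 0.3416
    (6,8) via x @ 1.3769  # hit
  → r_1 = 1.3769
beam 2: φ=90°, α=105°
  direction (-0.2588, 0.9659); cell (4,8); t to first gridline: x 2.5887, y 0.3727 (then +3.8637 / +1.0353)
    (4,9) via y @ 0.3727  # hit
  → r_2 = 0.3727
beam 3: φ=180°, α=195°
  direction (-0.9659, -0.2588); cell (4,8); t to first gridline: x 0.6936, y 2.4728 (then +1.0353 / +3.8637)
    (3,8) via x @ 0.6936
    (2,8) via x @ 1.7289
    (2,7) via y @ 2.4728
    (1,7) via x @ 2.7642
    (0,7) via x @ 3.7995  # hit
  → r_3 = 3.7995
beam 4: φ=270°, α=285°
  direction (0.2588, -0.9659); cell (4,8); t to first gridline: x 1.2750, y 0.6626 (then +3.8637 / +1.0353)
    (4,7) via y @ 0.6626
    (5,7) via x @ 1.2750
    (5,6) via y @ 1.6979
    (5,5) via y @ 2.7331
    (5,4) via y @ 3.7684
    (5,3) via y @ 4.8037
    (6,3) via x @ 5.1387  # hit
  → r_4 = 5.1387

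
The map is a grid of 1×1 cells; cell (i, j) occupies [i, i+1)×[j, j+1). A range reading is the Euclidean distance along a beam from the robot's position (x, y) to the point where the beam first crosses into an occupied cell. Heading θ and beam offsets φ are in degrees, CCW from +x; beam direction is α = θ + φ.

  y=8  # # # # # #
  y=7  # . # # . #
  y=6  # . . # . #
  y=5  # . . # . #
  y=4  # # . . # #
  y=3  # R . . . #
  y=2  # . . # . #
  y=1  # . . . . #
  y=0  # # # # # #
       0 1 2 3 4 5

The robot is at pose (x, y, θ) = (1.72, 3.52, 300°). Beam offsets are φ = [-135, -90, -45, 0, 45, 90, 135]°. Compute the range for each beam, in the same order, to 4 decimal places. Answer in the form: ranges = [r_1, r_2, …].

beam 1: φ=-135°, α=165°
  dir = (cos 165°, sin 165°) = (-0.9659, 0.2588); from cell (1,3)
  next x-line at t=0.7454, next y-line at t=1.8546; Δt_x=1.0353, Δt_y=3.8637
    x: enter (0,3) at t=0.7454 ← occupied
  → r_1 = 0.7454
beam 2: φ=-90°, α=210°
  dir = (cos 210°, sin 210°) = (-0.8660, -0.5000); from cell (1,3)
  next x-line at t=0.8314, next y-line at t=1.0400; Δt_x=1.1547, Δt_y=2.0000
    x: enter (0,3) at t=0.8314 ← occupied
  → r_2 = 0.8314
beam 3: φ=-45°, α=255°
  dir = (cos 255°, sin 255°) = (-0.2588, -0.9659); from cell (1,3)
  next x-line at t=2.7819, next y-line at t=0.5383; Δt_x=3.8637, Δt_y=1.0353
    y: enter (1,2) at t=0.5383
    y: enter (1,1) at t=1.5736
    y: enter (1,0) at t=2.6089 ← occupied
  → r_3 = 2.6089
beam 4: φ=0°, α=300°
  dir = (cos 300°, sin 300°) = (0.5000, -0.8660); from cell (1,3)
  next x-line at t=0.5600, next y-line at t=0.6004; Δt_x=2.0000, Δt_y=1.1547
    x: enter (2,3) at t=0.5600
    y: enter (2,2) at t=0.6004
    y: enter (2,1) at t=1.7551
    x: enter (3,1) at t=2.5600
    y: enter (3,0) at t=2.9098 ← occupied
  → r_4 = 2.9098
beam 5: φ=45°, α=345°
  dir = (cos 345°, sin 345°) = (0.9659, -0.2588); from cell (1,3)
  next x-line at t=0.2899, next y-line at t=2.0091; Δt_x=1.0353, Δt_y=3.8637
    x: enter (2,3) at t=0.2899
    x: enter (3,3) at t=1.3252
    y: enter (3,2) at t=2.0091 ← occupied
  → r_5 = 2.0091
beam 6: φ=90°, α=30°
  dir = (cos 30°, sin 30°) = (0.8660, 0.5000); from cell (1,3)
  next x-line at t=0.3233, next y-line at t=0.9600; Δt_x=1.1547, Δt_y=2.0000
    x: enter (2,3) at t=0.3233
    y: enter (2,4) at t=0.9600
    x: enter (3,4) at t=1.4780
    x: enter (4,4) at t=2.6327 ← occupied
  → r_6 = 2.6327
beam 7: φ=135°, α=75°
  dir = (cos 75°, sin 75°) = (0.2588, 0.9659); from cell (1,3)
  next x-line at t=1.0818, next y-line at t=0.4969; Δt_x=3.8637, Δt_y=1.0353
    y: enter (1,4) at t=0.4969 ← occupied
  → r_7 = 0.4969

ranges = [0.7454, 0.8314, 2.6089, 2.9098, 2.0091, 2.6327, 0.4969]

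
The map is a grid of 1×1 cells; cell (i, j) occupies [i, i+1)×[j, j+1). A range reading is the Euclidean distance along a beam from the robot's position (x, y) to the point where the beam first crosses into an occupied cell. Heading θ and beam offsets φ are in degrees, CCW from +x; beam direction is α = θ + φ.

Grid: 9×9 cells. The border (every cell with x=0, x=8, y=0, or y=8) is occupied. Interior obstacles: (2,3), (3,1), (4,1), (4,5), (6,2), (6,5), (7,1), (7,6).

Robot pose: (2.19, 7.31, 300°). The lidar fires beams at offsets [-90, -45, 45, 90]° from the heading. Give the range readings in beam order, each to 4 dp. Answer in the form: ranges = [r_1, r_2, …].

beam 1: φ=-90°, α=210°
  cosα=-0.8660 sinα=-0.5000 | (2,7) | tMaxX 0.2194 tMaxY 0.6200 | tΔX 1.1547 tΔY 2.0000
    t=0.2194 [x] (1,7)
    t=0.6200 [y] (1,6)
    t=1.3741 [x] (0,6) — stop
  → r_1 = 1.3741
beam 2: φ=-45°, α=255°
  cosα=-0.2588 sinα=-0.9659 | (2,7) | tMaxX 0.7341 tMaxY 0.3209 | tΔX 3.8637 tΔY 1.0353
    t=0.3209 [y] (2,6)
    t=0.7341 [x] (1,6)
    t=1.3562 [y] (1,5)
    t=2.3915 [y] (1,4)
    t=3.4268 [y] (1,3)
    t=4.4620 [y] (1,2)
    t=4.5978 [x] (0,2) — stop
  → r_2 = 4.5978
beam 3: φ=45°, α=345°
  cosα=0.9659 sinα=-0.2588 | (2,7) | tMaxX 0.8386 tMaxY 1.1977 | tΔX 1.0353 tΔY 3.8637
    t=0.8386 [x] (3,7)
    t=1.1977 [y] (3,6)
    t=1.8738 [x] (4,6)
    t=2.9091 [x] (5,6)
    t=3.9444 [x] (6,6)
    t=4.9797 [x] (7,6) — stop
  → r_3 = 4.9797
beam 4: φ=90°, α=30°
  cosα=0.8660 sinα=0.5000 | (2,7) | tMaxX 0.9353 tMaxY 1.3800 | tΔX 1.1547 tΔY 2.0000
    t=0.9353 [x] (3,7)
    t=1.3800 [y] (3,8) — stop
  → r_4 = 1.3800

ranges = [1.3741, 4.5978, 4.9797, 1.3800]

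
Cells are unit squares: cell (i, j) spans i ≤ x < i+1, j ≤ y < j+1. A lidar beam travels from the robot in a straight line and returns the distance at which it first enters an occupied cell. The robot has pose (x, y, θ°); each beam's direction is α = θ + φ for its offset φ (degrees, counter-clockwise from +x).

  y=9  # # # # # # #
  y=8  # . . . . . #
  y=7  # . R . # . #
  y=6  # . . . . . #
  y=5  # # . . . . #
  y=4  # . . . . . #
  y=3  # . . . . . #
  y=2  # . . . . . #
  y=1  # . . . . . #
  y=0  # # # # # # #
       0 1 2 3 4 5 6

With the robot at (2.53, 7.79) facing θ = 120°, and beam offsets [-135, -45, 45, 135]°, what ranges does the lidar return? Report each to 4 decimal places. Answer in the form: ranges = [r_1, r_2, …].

beam 1: φ=-135°, α=345°
  direction (0.9659, -0.2588); cell (2,7); t to first gridline: x 0.4866, y 3.0523 (then +1.0353 / +3.8637)
    (3,7) via x @ 0.4866
    (4,7) via x @ 1.5219  # hit
  → r_1 = 1.5219
beam 2: φ=-45°, α=75°
  direction (0.2588, 0.9659); cell (2,7); t to first gridline: x 1.8159, y 0.2174 (then +3.8637 / +1.0353)
    (2,8) via y @ 0.2174
    (2,9) via y @ 1.2527  # hit
  → r_2 = 1.2527
beam 3: φ=45°, α=165°
  direction (-0.9659, 0.2588); cell (2,7); t to first gridline: x 0.5487, y 0.8114 (then +1.0353 / +3.8637)
    (1,7) via x @ 0.5487
    (1,8) via y @ 0.8114
    (0,8) via x @ 1.5840  # hit
  → r_3 = 1.5840
beam 4: φ=135°, α=255°
  direction (-0.2588, -0.9659); cell (2,7); t to first gridline: x 2.0478, y 0.8179 (then +3.8637 / +1.0353)
    (2,6) via y @ 0.8179
    (2,5) via y @ 1.8531
    (1,5) via x @ 2.0478  # hit
  → r_4 = 2.0478

ranges = [1.5219, 1.2527, 1.5840, 2.0478]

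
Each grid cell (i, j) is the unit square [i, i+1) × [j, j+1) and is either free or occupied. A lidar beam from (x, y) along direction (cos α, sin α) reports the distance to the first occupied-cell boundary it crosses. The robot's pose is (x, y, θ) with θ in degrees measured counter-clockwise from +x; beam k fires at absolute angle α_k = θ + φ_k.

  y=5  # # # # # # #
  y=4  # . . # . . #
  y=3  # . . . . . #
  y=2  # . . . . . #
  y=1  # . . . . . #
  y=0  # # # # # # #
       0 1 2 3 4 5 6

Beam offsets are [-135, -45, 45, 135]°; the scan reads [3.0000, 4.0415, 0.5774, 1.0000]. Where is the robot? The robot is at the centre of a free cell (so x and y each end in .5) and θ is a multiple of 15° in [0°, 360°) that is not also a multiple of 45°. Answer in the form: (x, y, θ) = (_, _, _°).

Enumerate (i+0.5, j+0.5, θ) over the 19 free cells and 16 admissible headings. For each, cast all 4 beams and compare to the given ranges.
  (5.5, 4.5, 165°): beam 1 = 0.5774 ≠ 3.0000 ✗
  (1.5, 1.5, 30°): beam 1 = 0.5176 ≠ 3.0000 ✗
  (1.5, 2.5, 15°): beam 1 = 1.0000 ≠ 3.0000 ✗
  (4.5, 1.5, 345°): beam 1 = 1.0000 ≠ 3.0000 ✗
  …
  (4.5, 1.5, 195°): r_1=3.0000, r_2=4.0415, r_3=0.5774, r_4=1.0000 — all match ✓
No second candidate reproduces the full scan.

(x, y, θ) = (4.5, 1.5, 195°)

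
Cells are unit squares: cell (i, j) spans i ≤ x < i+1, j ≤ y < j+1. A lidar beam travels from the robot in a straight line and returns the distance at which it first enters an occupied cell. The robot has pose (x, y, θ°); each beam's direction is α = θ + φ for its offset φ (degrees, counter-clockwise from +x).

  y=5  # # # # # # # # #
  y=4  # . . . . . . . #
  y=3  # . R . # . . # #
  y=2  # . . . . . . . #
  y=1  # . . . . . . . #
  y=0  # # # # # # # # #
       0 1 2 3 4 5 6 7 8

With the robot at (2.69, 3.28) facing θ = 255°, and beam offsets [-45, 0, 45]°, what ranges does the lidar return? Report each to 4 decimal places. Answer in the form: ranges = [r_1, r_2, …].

beam 1: φ=-45°, α=210°
  direction (-0.8660, -0.5000); cell (2,3); t to first gridline: x 0.7967, y 0.5600 (then +1.1547 / +2.0000)
    (2,2) via y @ 0.5600
    (1,2) via x @ 0.7967
    (0,2) via x @ 1.9514  # hit
  → r_1 = 1.9514
beam 2: φ=0°, α=255°
  direction (-0.2588, -0.9659); cell (2,3); t to first gridline: x 2.6660, y 0.2899 (then +3.8637 / +1.0353)
    (2,2) via y @ 0.2899
    (2,1) via y @ 1.3252
    (2,0) via y @ 2.3604  # hit
  → r_2 = 2.3604
beam 3: φ=45°, α=300°
  direction (0.5000, -0.8660); cell (2,3); t to first gridline: x 0.6200, y 0.3233 (then +2.0000 / +1.1547)
    (2,2) via y @ 0.3233
    (3,2) via x @ 0.6200
    (3,1) via y @ 1.4780
    (4,1) via x @ 2.6200
    (4,0) via y @ 2.6327  # hit
  → r_3 = 2.6327

ranges = [1.9514, 2.3604, 2.6327]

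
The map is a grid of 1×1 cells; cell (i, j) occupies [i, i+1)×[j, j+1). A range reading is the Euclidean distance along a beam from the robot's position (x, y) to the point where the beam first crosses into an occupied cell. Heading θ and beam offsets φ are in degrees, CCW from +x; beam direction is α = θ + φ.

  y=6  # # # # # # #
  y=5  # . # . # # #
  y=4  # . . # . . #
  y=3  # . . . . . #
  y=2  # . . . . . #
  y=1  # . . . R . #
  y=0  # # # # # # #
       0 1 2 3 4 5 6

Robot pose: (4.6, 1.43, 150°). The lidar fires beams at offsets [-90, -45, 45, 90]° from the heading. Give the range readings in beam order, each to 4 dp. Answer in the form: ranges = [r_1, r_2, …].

beam 1: φ=-90°, α=60°
  dir = (cos 60°, sin 60°) = (0.5000, 0.8660); from cell (4,1)
  next x-line at t=0.8000, next y-line at t=0.6582; Δt_x=2.0000, Δt_y=1.1547
    y: enter (4,2) at t=0.6582
    x: enter (5,2) at t=0.8000
    y: enter (5,3) at t=1.8129
    x: enter (6,3) at t=2.8000 ← occupied
  → r_1 = 2.8000
beam 2: φ=-45°, α=105°
  dir = (cos 105°, sin 105°) = (-0.2588, 0.9659); from cell (4,1)
  next x-line at t=2.3182, next y-line at t=0.5901; Δt_x=3.8637, Δt_y=1.0353
    y: enter (4,2) at t=0.5901
    y: enter (4,3) at t=1.6254
    x: enter (3,3) at t=2.3182
    y: enter (3,4) at t=2.6607 ← occupied
  → r_2 = 2.6607
beam 3: φ=45°, α=195°
  dir = (cos 195°, sin 195°) = (-0.9659, -0.2588); from cell (4,1)
  next x-line at t=0.6212, next y-line at t=1.6614; Δt_x=1.0353, Δt_y=3.8637
    x: enter (3,1) at t=0.6212
    x: enter (2,1) at t=1.6564
    y: enter (2,0) at t=1.6614 ← occupied
  → r_3 = 1.6614
beam 4: φ=90°, α=240°
  dir = (cos 240°, sin 240°) = (-0.5000, -0.8660); from cell (4,1)
  next x-line at t=1.2000, next y-line at t=0.4965; Δt_x=2.0000, Δt_y=1.1547
    y: enter (4,0) at t=0.4965 ← occupied
  → r_4 = 0.4965

ranges = [2.8000, 2.6607, 1.6614, 0.4965]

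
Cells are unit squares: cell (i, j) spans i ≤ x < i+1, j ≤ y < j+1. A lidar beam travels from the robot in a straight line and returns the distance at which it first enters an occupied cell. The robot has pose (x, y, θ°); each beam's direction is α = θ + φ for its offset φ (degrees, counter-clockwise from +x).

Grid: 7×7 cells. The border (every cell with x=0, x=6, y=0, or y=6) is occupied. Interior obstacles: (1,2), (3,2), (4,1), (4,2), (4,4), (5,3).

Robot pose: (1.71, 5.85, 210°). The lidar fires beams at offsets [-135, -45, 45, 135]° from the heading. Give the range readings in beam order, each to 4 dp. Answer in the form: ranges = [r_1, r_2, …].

ranges = [0.1553, 0.5796, 2.7432, 3.2841]

beam 1: φ=-135°, α=75°
  direction (0.2588, 0.9659); cell (1,5); t to first gridline: x 1.1205, y 0.1553 (then +3.8637 / +1.0353)
    (1,6) via y @ 0.1553  # hit
  → r_1 = 0.1553
beam 2: φ=-45°, α=165°
  direction (-0.9659, 0.2588); cell (1,5); t to first gridline: x 0.7350, y 0.5796 (then +1.0353 / +3.8637)
    (1,6) via y @ 0.5796  # hit
  → r_2 = 0.5796
beam 3: φ=45°, α=255°
  direction (-0.2588, -0.9659); cell (1,5); t to first gridline: x 2.7432, y 0.8800 (then +3.8637 / +1.0353)
    (1,4) via y @ 0.8800
    (1,3) via y @ 1.9153
    (0,3) via x @ 2.7432  # hit
  → r_3 = 2.7432
beam 4: φ=135°, α=345°
  direction (0.9659, -0.2588); cell (1,5); t to first gridline: x 0.3002, y 3.2841 (then +1.0353 / +3.8637)
    (2,5) via x @ 0.3002
    (3,5) via x @ 1.3355
    (4,5) via x @ 2.3708
    (4,4) via y @ 3.2841  # hit
  → r_4 = 3.2841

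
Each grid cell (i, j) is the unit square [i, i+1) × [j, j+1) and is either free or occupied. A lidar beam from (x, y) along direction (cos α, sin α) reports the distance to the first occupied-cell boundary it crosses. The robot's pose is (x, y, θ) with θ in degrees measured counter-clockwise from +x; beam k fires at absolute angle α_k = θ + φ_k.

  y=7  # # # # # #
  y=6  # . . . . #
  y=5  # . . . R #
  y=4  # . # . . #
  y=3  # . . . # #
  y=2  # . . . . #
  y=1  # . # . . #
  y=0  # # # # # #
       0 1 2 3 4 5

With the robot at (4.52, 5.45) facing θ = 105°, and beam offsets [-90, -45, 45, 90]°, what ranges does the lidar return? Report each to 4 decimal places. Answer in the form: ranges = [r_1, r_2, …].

beam 1: φ=-90°, α=15°
  dir = (cos 15°, sin 15°) = (0.9659, 0.2588); from cell (4,5)
  next x-line at t=0.4969, next y-line at t=2.1250; Δt_x=1.0353, Δt_y=3.8637
    x: enter (5,5) at t=0.4969 ← occupied
  → r_1 = 0.4969
beam 2: φ=-45°, α=60°
  dir = (cos 60°, sin 60°) = (0.5000, 0.8660); from cell (4,5)
  next x-line at t=0.9600, next y-line at t=0.6351; Δt_x=2.0000, Δt_y=1.1547
    y: enter (4,6) at t=0.6351
    x: enter (5,6) at t=0.9600 ← occupied
  → r_2 = 0.9600
beam 3: φ=45°, α=150°
  dir = (cos 150°, sin 150°) = (-0.8660, 0.5000); from cell (4,5)
  next x-line at t=0.6004, next y-line at t=1.1000; Δt_x=1.1547, Δt_y=2.0000
    x: enter (3,5) at t=0.6004
    y: enter (3,6) at t=1.1000
    x: enter (2,6) at t=1.7551
    x: enter (1,6) at t=2.9098
    y: enter (1,7) at t=3.1000 ← occupied
  → r_3 = 3.1000
beam 4: φ=90°, α=195°
  dir = (cos 195°, sin 195°) = (-0.9659, -0.2588); from cell (4,5)
  next x-line at t=0.5383, next y-line at t=1.7387; Δt_x=1.0353, Δt_y=3.8637
    x: enter (3,5) at t=0.5383
    x: enter (2,5) at t=1.5736
    y: enter (2,4) at t=1.7387 ← occupied
  → r_4 = 1.7387

ranges = [0.4969, 0.9600, 3.1000, 1.7387]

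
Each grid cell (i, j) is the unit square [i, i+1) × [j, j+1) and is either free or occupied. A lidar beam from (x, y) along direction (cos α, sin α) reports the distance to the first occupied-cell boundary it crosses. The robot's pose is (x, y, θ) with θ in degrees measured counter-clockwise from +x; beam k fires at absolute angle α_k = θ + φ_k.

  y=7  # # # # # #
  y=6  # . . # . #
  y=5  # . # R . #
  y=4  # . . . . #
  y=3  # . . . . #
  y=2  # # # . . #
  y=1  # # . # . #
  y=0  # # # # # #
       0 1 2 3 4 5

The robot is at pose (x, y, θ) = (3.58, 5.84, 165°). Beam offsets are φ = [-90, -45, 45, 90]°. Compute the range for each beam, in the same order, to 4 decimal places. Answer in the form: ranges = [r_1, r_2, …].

ranges = [0.1656, 0.1848, 0.6697, 2.9402]

beam 1: φ=-90°, α=75°
  d=(0.2588,0.9659)  start (3,5)  tX=1.6228 tY=0.1656  stride 1/|dx|=3.8637 1/|dy|=1.0353
    cross y-line → (3,6), t=0.1656 (wall)
  → r_1 = 0.1656
beam 2: φ=-45°, α=120°
  d=(-0.5000,0.8660)  start (3,5)  tX=1.1600 tY=0.1848  stride 1/|dx|=2.0000 1/|dy|=1.1547
    cross y-line → (3,6), t=0.1848 (wall)
  → r_2 = 0.1848
beam 3: φ=45°, α=210°
  d=(-0.8660,-0.5000)  start (3,5)  tX=0.6697 tY=1.6800  stride 1/|dx|=1.1547 1/|dy|=2.0000
    cross x-line → (2,5), t=0.6697 (wall)
  → r_3 = 0.6697
beam 4: φ=90°, α=255°
  d=(-0.2588,-0.9659)  start (3,5)  tX=2.2409 tY=0.8696  stride 1/|dx|=3.8637 1/|dy|=1.0353
    cross y-line → (3,4), t=0.8696
    cross y-line → (3,3), t=1.9049
    cross x-line → (2,3), t=2.2409
    cross y-line → (2,2), t=2.9402 (wall)
  → r_4 = 2.9402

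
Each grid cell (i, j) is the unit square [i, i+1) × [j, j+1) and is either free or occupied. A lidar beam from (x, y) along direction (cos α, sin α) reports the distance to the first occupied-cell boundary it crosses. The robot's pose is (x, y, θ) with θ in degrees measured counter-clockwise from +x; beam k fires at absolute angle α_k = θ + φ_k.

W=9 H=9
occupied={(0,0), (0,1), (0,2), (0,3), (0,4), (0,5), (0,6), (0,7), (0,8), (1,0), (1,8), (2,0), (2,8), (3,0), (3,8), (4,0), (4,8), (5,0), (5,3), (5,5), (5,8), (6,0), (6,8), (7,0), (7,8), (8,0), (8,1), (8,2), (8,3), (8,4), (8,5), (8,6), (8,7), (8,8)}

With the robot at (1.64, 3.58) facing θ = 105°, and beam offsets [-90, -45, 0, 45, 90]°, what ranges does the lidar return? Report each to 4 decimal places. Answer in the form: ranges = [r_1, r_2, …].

ranges = [6.5844, 5.1038, 2.4728, 0.7390, 0.6626]

beam 1: φ=-90°, α=15°
  direction (0.9659, 0.2588); cell (1,3); t to first gridline: x 0.3727, y 1.6228 (then +1.0353 / +3.8637)
    (2,3) via x @ 0.3727
    (3,3) via x @ 1.4080
    (3,4) via y @ 1.6228
    (4,4) via x @ 2.4433
    (5,4) via x @ 3.4785
    (6,4) via x @ 4.5138
    (6,5) via y @ 5.4865
    (7,5) via x @ 5.5491
    (8,5) via x @ 6.5844  # hit
  → r_1 = 6.5844
beam 2: φ=-45°, α=60°
  direction (0.5000, 0.8660); cell (1,3); t to first gridline: x 0.7200, y 0.4850 (then +2.0000 / +1.1547)
    (1,4) via y @ 0.4850
    (2,4) via x @ 0.7200
    (2,5) via y @ 1.6397
    (3,5) via x @ 2.7200
    (3,6) via y @ 2.7944
    (3,7) via y @ 3.9491
    (4,7) via x @ 4.7200
    (4,8) via y @ 5.1038  # hit
  → r_2 = 5.1038
beam 3: φ=0°, α=105°
  direction (-0.2588, 0.9659); cell (1,3); t to first gridline: x 2.4728, y 0.4348 (then +3.8637 / +1.0353)
    (1,4) via y @ 0.4348
    (1,5) via y @ 1.4701
    (0,5) via x @ 2.4728  # hit
  → r_3 = 2.4728
beam 4: φ=45°, α=150°
  direction (-0.8660, 0.5000); cell (1,3); t to first gridline: x 0.7390, y 0.8400 (then +1.1547 / +2.0000)
    (0,3) via x @ 0.7390  # hit
  → r_4 = 0.7390
beam 5: φ=90°, α=195°
  direction (-0.9659, -0.2588); cell (1,3); t to first gridline: x 0.6626, y 2.2409 (then +1.0353 / +3.8637)
    (0,3) via x @ 0.6626  # hit
  → r_5 = 0.6626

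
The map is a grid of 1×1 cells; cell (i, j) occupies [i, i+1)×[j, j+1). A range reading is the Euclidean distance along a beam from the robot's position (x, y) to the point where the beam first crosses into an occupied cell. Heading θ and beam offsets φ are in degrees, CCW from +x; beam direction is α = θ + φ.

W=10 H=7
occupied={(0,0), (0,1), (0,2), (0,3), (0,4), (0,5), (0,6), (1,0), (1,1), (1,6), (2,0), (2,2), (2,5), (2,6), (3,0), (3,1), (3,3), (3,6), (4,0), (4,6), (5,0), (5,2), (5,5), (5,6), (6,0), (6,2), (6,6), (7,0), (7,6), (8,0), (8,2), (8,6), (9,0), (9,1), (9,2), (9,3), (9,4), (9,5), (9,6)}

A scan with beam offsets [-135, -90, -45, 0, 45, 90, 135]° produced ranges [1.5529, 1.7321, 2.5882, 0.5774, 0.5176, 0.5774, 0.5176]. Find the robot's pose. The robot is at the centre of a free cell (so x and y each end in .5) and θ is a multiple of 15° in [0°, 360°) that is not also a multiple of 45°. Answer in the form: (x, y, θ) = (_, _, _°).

(x, y, θ) = (4.5, 5.5, 330°)

Candidates: 31 free-cell centres × 16 headings = 496 poses. Raycast each; keep the one whose scan matches to 4 dp.
  (4.5, 2.5, 150°): beam 1 = 0.5176 ≠ 1.5529 ✗
  (5.5, 3.5, 30°): beam 1 = 0.5176 ≠ 1.5529 ✗
  (7.5, 5.5, 240°): beam 1 = 0.5176 ≠ 1.5529 ✗
  (4.5, 5.5, 255°): beam 1 = 0.5774 ≠ 1.5529 ✗
  …
  (4.5, 5.5, 330°): r_1=1.5529, r_2=1.7321, r_3=2.5882, r_4=0.5774, r_5=0.5176, r_6=0.5774, r_7=0.5176 — all match ✓
Only this pose fits every beam.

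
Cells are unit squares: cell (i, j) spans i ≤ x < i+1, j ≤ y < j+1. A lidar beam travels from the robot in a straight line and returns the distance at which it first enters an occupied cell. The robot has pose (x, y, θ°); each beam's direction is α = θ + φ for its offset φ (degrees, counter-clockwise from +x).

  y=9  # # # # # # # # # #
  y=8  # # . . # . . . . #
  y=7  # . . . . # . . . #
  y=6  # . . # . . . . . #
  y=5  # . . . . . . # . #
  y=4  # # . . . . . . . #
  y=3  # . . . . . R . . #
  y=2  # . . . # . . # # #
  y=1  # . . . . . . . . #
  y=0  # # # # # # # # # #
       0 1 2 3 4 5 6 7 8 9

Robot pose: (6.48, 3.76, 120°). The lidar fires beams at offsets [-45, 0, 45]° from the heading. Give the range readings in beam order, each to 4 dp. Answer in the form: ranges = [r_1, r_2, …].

ranges = [2.0091, 4.8959, 4.6380]

beam 1: φ=-45°, α=75°
  cosα=0.2588 sinα=0.9659 | (6,3) | tMaxX 2.0091 tMaxY 0.2485 | tΔX 3.8637 tΔY 1.0353
    t=0.2485 [y] (6,4)
    t=1.2837 [y] (6,5)
    t=2.0091 [x] (7,5) — stop
  → r_1 = 2.0091
beam 2: φ=0°, α=120°
  cosα=-0.5000 sinα=0.8660 | (6,3) | tMaxX 0.9600 tMaxY 0.2771 | tΔX 2.0000 tΔY 1.1547
    t=0.2771 [y] (6,4)
    t=0.9600 [x] (5,4)
    t=1.4318 [y] (5,5)
    t=2.5865 [y] (5,6)
    t=2.9600 [x] (4,6)
    t=3.7412 [y] (4,7)
    t=4.8959 [y] (4,8) — stop
  → r_2 = 4.8959
beam 3: φ=45°, α=165°
  cosα=-0.9659 sinα=0.2588 | (6,3) | tMaxX 0.4969 tMaxY 0.9273 | tΔX 1.0353 tΔY 3.8637
    t=0.4969 [x] (5,3)
    t=0.9273 [y] (5,4)
    t=1.5322 [x] (4,4)
    t=2.5675 [x] (3,4)
    t=3.6028 [x] (2,4)
    t=4.6380 [x] (1,4) — stop
  → r_3 = 4.6380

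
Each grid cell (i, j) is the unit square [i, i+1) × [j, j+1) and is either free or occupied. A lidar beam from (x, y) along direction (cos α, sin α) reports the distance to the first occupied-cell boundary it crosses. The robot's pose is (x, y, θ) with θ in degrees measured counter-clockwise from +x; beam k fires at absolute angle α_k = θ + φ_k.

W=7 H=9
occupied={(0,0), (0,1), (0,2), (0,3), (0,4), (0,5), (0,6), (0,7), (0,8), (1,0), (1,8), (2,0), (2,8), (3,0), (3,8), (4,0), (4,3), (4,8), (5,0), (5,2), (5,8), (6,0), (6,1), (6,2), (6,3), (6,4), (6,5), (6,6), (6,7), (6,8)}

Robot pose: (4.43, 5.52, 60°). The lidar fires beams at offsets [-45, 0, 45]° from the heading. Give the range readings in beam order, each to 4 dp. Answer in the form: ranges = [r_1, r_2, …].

beam 1: φ=-45°, α=15°
  direction (0.9659, 0.2588); cell (4,5); t to first gridline: x 0.5901, y 1.8546 (then +1.0353 / +3.8637)
    (5,5) via x @ 0.5901
    (6,5) via x @ 1.6254  # hit
  → r_1 = 1.6254
beam 2: φ=0°, α=60°
  direction (0.5000, 0.8660); cell (4,5); t to first gridline: x 1.1400, y 0.5543 (then +2.0000 / +1.1547)
    (4,6) via y @ 0.5543
    (5,6) via x @ 1.1400
    (5,7) via y @ 1.7090
    (5,8) via y @ 2.8637  # hit
  → r_2 = 2.8637
beam 3: φ=45°, α=105°
  direction (-0.2588, 0.9659); cell (4,5); t to first gridline: x 1.6614, y 0.4969 (then +3.8637 / +1.0353)
    (4,6) via y @ 0.4969
    (4,7) via y @ 1.5322
    (3,7) via x @ 1.6614
    (3,8) via y @ 2.5675  # hit
  → r_3 = 2.5675

ranges = [1.6254, 2.8637, 2.5675]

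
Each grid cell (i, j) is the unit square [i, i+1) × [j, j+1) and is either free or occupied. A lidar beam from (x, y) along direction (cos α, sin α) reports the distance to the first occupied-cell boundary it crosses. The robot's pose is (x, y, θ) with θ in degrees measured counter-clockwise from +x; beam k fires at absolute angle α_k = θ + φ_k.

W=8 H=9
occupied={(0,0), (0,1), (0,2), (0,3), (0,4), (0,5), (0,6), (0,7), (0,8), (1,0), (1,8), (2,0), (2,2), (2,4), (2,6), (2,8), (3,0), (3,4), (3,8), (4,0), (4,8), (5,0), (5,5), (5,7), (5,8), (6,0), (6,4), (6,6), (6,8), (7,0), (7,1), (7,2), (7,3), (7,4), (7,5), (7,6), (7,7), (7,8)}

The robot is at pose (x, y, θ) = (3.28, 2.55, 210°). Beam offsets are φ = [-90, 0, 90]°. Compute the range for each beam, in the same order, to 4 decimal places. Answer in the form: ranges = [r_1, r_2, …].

ranges = [1.6743, 0.3233, 1.7898]

beam 1: φ=-90°, α=120°
  direction (-0.5000, 0.8660); cell (3,2); t to first gridline: x 0.5600, y 0.5196 (then +2.0000 / +1.1547)
    (3,3) via y @ 0.5196
    (2,3) via x @ 0.5600
    (2,4) via y @ 1.6743  # hit
  → r_1 = 1.6743
beam 2: φ=0°, α=210°
  direction (-0.8660, -0.5000); cell (3,2); t to first gridline: x 0.3233, y 1.1000 (then +1.1547 / +2.0000)
    (2,2) via x @ 0.3233  # hit
  → r_2 = 0.3233
beam 3: φ=90°, α=300°
  direction (0.5000, -0.8660); cell (3,2); t to first gridline: x 1.4400, y 0.6351 (then +2.0000 / +1.1547)
    (3,1) via y @ 0.6351
    (4,1) via x @ 1.4400
    (4,0) via y @ 1.7898  # hit
  → r_3 = 1.7898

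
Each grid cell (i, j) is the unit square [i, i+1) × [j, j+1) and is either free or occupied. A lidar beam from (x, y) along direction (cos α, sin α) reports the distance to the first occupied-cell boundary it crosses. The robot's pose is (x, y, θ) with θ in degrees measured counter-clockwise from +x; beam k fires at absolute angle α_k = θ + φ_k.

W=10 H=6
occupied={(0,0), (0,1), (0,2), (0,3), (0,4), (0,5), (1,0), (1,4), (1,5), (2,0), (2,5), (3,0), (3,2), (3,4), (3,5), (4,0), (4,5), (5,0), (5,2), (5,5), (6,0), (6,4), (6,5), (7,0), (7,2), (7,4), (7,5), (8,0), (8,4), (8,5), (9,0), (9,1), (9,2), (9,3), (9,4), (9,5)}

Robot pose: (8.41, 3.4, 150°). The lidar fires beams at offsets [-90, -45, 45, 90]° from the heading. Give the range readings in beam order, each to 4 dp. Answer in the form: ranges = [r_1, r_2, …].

ranges = [0.6928, 0.6212, 2.4950, 0.8200]

beam 1: φ=-90°, α=60°
  dir = (cos 60°, sin 60°) = (0.5000, 0.8660); from cell (8,3)
  next x-line at t=1.1800, next y-line at t=0.6928; Δt_x=2.0000, Δt_y=1.1547
    y: enter (8,4) at t=0.6928 ← occupied
  → r_1 = 0.6928
beam 2: φ=-45°, α=105°
  dir = (cos 105°, sin 105°) = (-0.2588, 0.9659); from cell (8,3)
  next x-line at t=1.5841, next y-line at t=0.6212; Δt_x=3.8637, Δt_y=1.0353
    y: enter (8,4) at t=0.6212 ← occupied
  → r_2 = 0.6212
beam 3: φ=45°, α=195°
  dir = (cos 195°, sin 195°) = (-0.9659, -0.2588); from cell (8,3)
  next x-line at t=0.4245, next y-line at t=1.5455; Δt_x=1.0353, Δt_y=3.8637
    x: enter (7,3) at t=0.4245
    x: enter (6,3) at t=1.4597
    y: enter (6,2) at t=1.5455
    x: enter (5,2) at t=2.4950 ← occupied
  → r_3 = 2.4950
beam 4: φ=90°, α=240°
  dir = (cos 240°, sin 240°) = (-0.5000, -0.8660); from cell (8,3)
  next x-line at t=0.8200, next y-line at t=0.4619; Δt_x=2.0000, Δt_y=1.1547
    y: enter (8,2) at t=0.4619
    x: enter (7,2) at t=0.8200 ← occupied
  → r_4 = 0.8200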